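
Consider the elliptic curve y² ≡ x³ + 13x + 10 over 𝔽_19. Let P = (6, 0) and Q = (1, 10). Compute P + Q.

(16, 1)

(6, 0) + (1, 10). λ = (10 - 0)/(1 - 6) ≡ 10/14 mod 19. 14⁻¹ ≡ 15 (mod 19) since 14·15 = 210 ≡ 1, so λ ≡ 17.
  x = λ² - 6 - 1 = 289 - 7 ≡ 16; y = λ·(6 - 16) - 0 ≡ 1. → (16, 1)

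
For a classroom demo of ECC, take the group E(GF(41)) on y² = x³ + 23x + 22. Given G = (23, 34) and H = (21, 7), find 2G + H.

First 2G:
Repeated addition: build up to 2G.
2G: tangent at (23, 34): λ = (3·23² + 23)/(2·34) ≡ 11/27. 27⁻¹ ≡ 38 (mod 41), so λ ≡ 11·38 ≡ 8.
  x = λ² - 23 - 23 = 64 - 46 ≡ 18; y = λ·(23 - 18) - 34 ≡ 6. → (18, 6)
2G = (18, 6).
Finally 2G + H:
(18, 6) + (21, 7). λ = (7 - 6)/(21 - 18) ≡ 1/3 mod 41. 3⁻¹ ≡ 14 (mod 41), so λ ≡ 14.
  x = λ² - 18 - 21 = 196 - 39 ≡ 34; y = λ·(18 - 34) - 6 ≡ 16. → (34, 16)

(34, 16)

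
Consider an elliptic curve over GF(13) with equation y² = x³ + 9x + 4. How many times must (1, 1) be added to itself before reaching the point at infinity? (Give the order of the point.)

2P: tangent at (1, 1): λ = (3·1² + 9)/(2·1) ≡ 12/2. 2⁻¹ ≡ 7 (mod 13), so λ ≡ 12·7 ≡ 6.
  x = λ² - 1 - 1 = 36 - 2 ≡ 8; y = λ·(1 - 8) - 1 ≡ 9. → (8, 9)
3P: (8, 9) + (1, 1). λ = (1 - 9)/(1 - 8) ≡ 5/6 mod 13. 6⁻¹ ≡ 11 (mod 13), so λ ≡ 3.
  x = λ² - 8 - 1 = 9 - 9 ≡ 0; y = λ·(8 - 0) - 9 ≡ 2. → (0, 2)
4P: (0, 2) + (1, 1). λ = (1 - 2)/(1 - 0) ≡ 12/1 mod 13. 1⁻¹ ≡ 1 (mod 13), so λ ≡ 12.
  x = λ² - 0 - 1 = 144 - 1 ≡ 0; y = λ·(0 - 0) - 2 ≡ 11. → (0, 11)
5P: (0, 11) + (1, 1). λ = (1 - 11)/(1 - 0) ≡ 3/1 mod 13. 1⁻¹ ≡ 1 (mod 13), so λ ≡ 3.
  x = λ² - 0 - 1 = 9 - 1 ≡ 8; y = λ·(0 - 8) - 11 ≡ 4. → (8, 4)
6P: (8, 4) + (1, 1). λ = (1 - 4)/(1 - 8) ≡ 10/6 mod 13. 6⁻¹ ≡ 11 (mod 13), so λ ≡ 6.
  x = λ² - 8 - 1 = 36 - 9 ≡ 1; y = λ·(8 - 1) - 4 ≡ 12. → (1, 12)
7P: (1, 12) + (1, 1): same x and y₁ ≡ -y₂, so the sum is the point at infinity.
7P = the point at infinity, so the order is 7.

7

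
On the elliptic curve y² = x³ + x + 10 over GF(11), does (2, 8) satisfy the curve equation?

yes

y² = 8² ≡ 9; x³ + 1x + 10 = 20 ≡ 9 (mod 11). 9 = 9.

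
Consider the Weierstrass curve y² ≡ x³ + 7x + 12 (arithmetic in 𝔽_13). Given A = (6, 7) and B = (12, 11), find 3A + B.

(0, 8)

First 3A:
Repeated addition: build up to 3A.
2A: tangent at (6, 7): λ = (3·6² + 7)/(2·7) ≡ 11/1. 1⁻¹ ≡ 1 (mod 13), so λ ≡ 11·1 ≡ 11.
  x = λ² - 6 - 6 = 121 - 12 ≡ 5; y = λ·(6 - 5) - 7 ≡ 4. → (5, 4)
3A: (5, 4) + (6, 7). λ = (7 - 4)/(6 - 5) ≡ 3/1 mod 13. 1⁻¹ ≡ 1 (mod 13), so λ ≡ 3.
  x = λ² - 5 - 6 = 9 - 11 ≡ 11; y = λ·(5 - 11) - 4 ≡ 4. → (11, 4)
3A = (11, 4).
Finally 3A + B:
(11, 4) + (12, 11). λ = (11 - 4)/(12 - 11) ≡ 7/1 mod 13. 1⁻¹ ≡ 1 (mod 13), so λ ≡ 7.
  x = λ² - 11 - 12 = 49 - 23 ≡ 0; y = λ·(11 - 0) - 4 ≡ 8. → (0, 8)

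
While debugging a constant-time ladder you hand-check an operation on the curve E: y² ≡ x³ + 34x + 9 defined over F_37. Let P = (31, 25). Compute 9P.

Repeated addition: build up to 9P.
2P: tangent at (31, 25): λ = (3·31² + 34)/(2·25) ≡ 31/13. 13⁻¹ ≡ 20 (mod 37), so λ ≡ 31·20 ≡ 28.
  x = λ² - 31 - 31 = 784 - 62 ≡ 19; y = λ·(31 - 19) - 25 ≡ 15. → (19, 15)
3P: (19, 15) + (31, 25). λ = (25 - 15)/(31 - 19) ≡ 10/12 mod 37. 12⁻¹ ≡ 34 (mod 37) since 12·34 = 408 ≡ 1, so λ ≡ 7.
  x = λ² - 19 - 31 = 49 - 50 ≡ 36; y = λ·(19 - 36) - 15 ≡ 14. → (36, 14)
4P: (36, 14) + (31, 25). λ = (25 - 14)/(31 - 36) ≡ 11/32 mod 37. 32⁻¹ ≡ 22 (mod 37), so λ ≡ 20.
  x = λ² - 36 - 31 = 400 - 67 ≡ 0; y = λ·(36 - 0) - 14 ≡ 3. → (0, 3)
5P: (0, 3) + (31, 25). λ = (25 - 3)/(31 - 0) ≡ 22/31 mod 37. 31⁻¹ ≡ 6 (mod 37), so λ ≡ 21.
  x = λ² - 0 - 31 = 441 - 31 ≡ 3; y = λ·(0 - 3) - 3 ≡ 8. → (3, 8)
6P: (3, 8) + (31, 25). λ = (25 - 8)/(31 - 3) ≡ 17/28 mod 37. 28⁻¹ ≡ 4 (mod 37), so λ ≡ 31.
  x = λ² - 3 - 31 = 961 - 34 ≡ 2; y = λ·(3 - 2) - 8 ≡ 23. → (2, 23)
7P: (2, 23) + (31, 25). λ = (25 - 23)/(31 - 2) ≡ 2/29 mod 37. 29⁻¹ ≡ 23 (mod 37), so λ ≡ 9.
  x = λ² - 2 - 31 = 81 - 33 ≡ 11; y = λ·(2 - 11) - 23 ≡ 7. → (11, 7)
8P: (11, 7) + (31, 25). λ = (25 - 7)/(31 - 11) ≡ 18/20 mod 37. 20⁻¹ ≡ 13 (mod 37) since 20·13 = 260 ≡ 1, so λ ≡ 12.
  x = λ² - 11 - 31 = 144 - 42 ≡ 28; y = λ·(11 - 28) - 7 ≡ 11. → (28, 11)
9P: (28, 11) + (31, 25). λ = (25 - 11)/(31 - 28) ≡ 14/3 mod 37. 3⁻¹ ≡ 25 (mod 37), so λ ≡ 17.
  x = λ² - 28 - 31 = 289 - 59 ≡ 8; y = λ·(28 - 8) - 11 ≡ 33. → (8, 33)

(8, 33)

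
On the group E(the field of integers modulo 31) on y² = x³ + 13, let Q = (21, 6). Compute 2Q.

(25, 18)

tangent at (21, 6): λ = (3·21² + 0)/(2·6) ≡ 21/12. 12⁻¹ ≡ 13 (mod 31) since 12·13 = 156 ≡ 1, so λ ≡ 21·13 ≡ 25.
  x = λ² - 21 - 21 = 625 - 42 ≡ 25; y = λ·(21 - 25) - 6 ≡ 18. → (25, 18)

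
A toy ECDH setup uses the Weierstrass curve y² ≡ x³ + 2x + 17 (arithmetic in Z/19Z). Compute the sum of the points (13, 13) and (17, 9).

(9, 2)

(13, 13) + (17, 9). λ = (9 - 13)/(17 - 13) ≡ 15/4 mod 19. 4⁻¹ ≡ 5 (mod 19), so λ ≡ 18.
  x = λ² - 13 - 17 = 324 - 30 ≡ 9; y = λ·(13 - 9) - 13 ≡ 2. → (9, 2)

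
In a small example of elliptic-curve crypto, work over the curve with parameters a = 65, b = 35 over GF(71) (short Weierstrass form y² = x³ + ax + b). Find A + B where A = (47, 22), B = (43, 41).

(8, 59)

(47, 22) + (43, 41). λ = (41 - 22)/(43 - 47) ≡ 19/67 mod 71. 67⁻¹ ≡ 53 (mod 71), so λ ≡ 13.
  x = λ² - 47 - 43 = 169 - 90 ≡ 8; y = λ·(47 - 8) - 22 ≡ 59. → (8, 59)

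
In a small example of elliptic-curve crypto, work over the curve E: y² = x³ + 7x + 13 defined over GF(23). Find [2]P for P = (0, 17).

(12, 13)

tangent at (0, 17): λ = (3·0² + 7)/(2·17) ≡ 7/11. 11⁻¹ ≡ 21 (mod 23), so λ ≡ 7·21 ≡ 9.
  x = λ² - 0 - 0 = 81 - 0 ≡ 12; y = λ·(0 - 12) - 17 ≡ 13. → (12, 13)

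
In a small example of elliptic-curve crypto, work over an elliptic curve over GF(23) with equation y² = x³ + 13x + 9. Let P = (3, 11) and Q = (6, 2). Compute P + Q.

(3, 11) + (6, 2). λ = (2 - 11)/(6 - 3) ≡ 14/3 mod 23. 3⁻¹ ≡ 8 (mod 23), so λ ≡ 20.
  x = λ² - 3 - 6 = 400 - 9 ≡ 0; y = λ·(3 - 0) - 11 ≡ 3. → (0, 3)

(0, 3)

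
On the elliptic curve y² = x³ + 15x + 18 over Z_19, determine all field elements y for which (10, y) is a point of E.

x³ + 15x + 18 = 1168 ≡ 9 (mod 19).
Square roots of 9 mod 19: 3 and 16 (since 3² = 9 ≡ 9).

3, 16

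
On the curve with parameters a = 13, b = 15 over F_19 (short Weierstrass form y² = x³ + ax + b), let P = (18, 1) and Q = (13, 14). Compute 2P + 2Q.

(18, 1)

First 2P:
Repeated addition: build up to 2P.
2P: tangent at (18, 1): λ = (3·18² + 13)/(2·1) ≡ 16/2. 2⁻¹ ≡ 10 (mod 19), so λ ≡ 16·10 ≡ 8.
  x = λ² - 18 - 18 = 64 - 36 ≡ 9; y = λ·(18 - 9) - 1 ≡ 14. → (9, 14)
2P = (9, 14).
Next 2Q:
Repeated addition: build up to 2Q.
2Q: tangent at (13, 14): λ = (3·13² + 13)/(2·14) ≡ 7/9. 9⁻¹ ≡ 17 (mod 19) since 9·17 = 153 ≡ 1, so λ ≡ 7·17 ≡ 5.
  x = λ² - 13 - 13 = 25 - 26 ≡ 18; y = λ·(13 - 18) - 14 ≡ 18. → (18, 18)
2Q = (18, 18).
Finally 2P + 2Q:
(9, 14) + (18, 18). λ = (18 - 14)/(18 - 9) ≡ 4/9 mod 19. 9⁻¹ ≡ 17 (mod 19), so λ ≡ 11.
  x = λ² - 9 - 18 = 121 - 27 ≡ 18; y = λ·(9 - 18) - 14 ≡ 1. → (18, 1)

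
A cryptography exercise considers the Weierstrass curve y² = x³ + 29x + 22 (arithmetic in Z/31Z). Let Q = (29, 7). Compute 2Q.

(14, 17)

tangent at (29, 7): λ = (3·29² + 29)/(2·7) ≡ 10/14. 14⁻¹ ≡ 20 (mod 31) since 14·20 = 280 ≡ 1, so λ ≡ 10·20 ≡ 14.
  x = λ² - 29 - 29 = 196 - 58 ≡ 14; y = λ·(29 - 14) - 7 ≡ 17. → (14, 17)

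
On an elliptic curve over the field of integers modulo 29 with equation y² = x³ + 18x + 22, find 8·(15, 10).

Write Q = (15, 10).
Repeated addition: build up to 8Q.
2Q: tangent at (15, 10): λ = (3·15² + 18)/(2·10) ≡ 26/20. 20⁻¹ ≡ 16 (mod 29), so λ ≡ 26·16 ≡ 10.
  x = λ² - 15 - 15 = 100 - 30 ≡ 12; y = λ·(15 - 12) - 10 ≡ 20. → (12, 20)
3Q: (12, 20) + (15, 10). λ = (10 - 20)/(15 - 12) ≡ 19/3 mod 29. 3⁻¹ ≡ 10 (mod 29) since 3·10 = 30 ≡ 1, so λ ≡ 16.
  x = λ² - 12 - 15 = 256 - 27 ≡ 26; y = λ·(12 - 26) - 20 ≡ 17. → (26, 17)
4Q: (26, 17) + (15, 10). λ = (10 - 17)/(15 - 26) ≡ 22/18 mod 29. 18⁻¹ ≡ 21 (mod 29), so λ ≡ 27.
  x = λ² - 26 - 15 = 729 - 41 ≡ 21; y = λ·(26 - 21) - 17 ≡ 2. → (21, 2)
5Q: (21, 2) + (15, 10). λ = (10 - 2)/(15 - 21) ≡ 8/23 mod 29. 23⁻¹ ≡ 24 (mod 29), so λ ≡ 18.
  x = λ² - 21 - 15 = 324 - 36 ≡ 27; y = λ·(21 - 27) - 2 ≡ 6. → (27, 6)
6Q: (27, 6) + (15, 10). λ = (10 - 6)/(15 - 27) ≡ 4/17 mod 29. 17⁻¹ ≡ 12 (mod 29), so λ ≡ 19.
  x = λ² - 27 - 15 = 361 - 42 ≡ 0; y = λ·(27 - 0) - 6 ≡ 14. → (0, 14)
7Q: (0, 14) + (15, 10). λ = (10 - 14)/(15 - 0) ≡ 25/15 mod 29. 15⁻¹ ≡ 2 (mod 29), so λ ≡ 21.
  x = λ² - 0 - 15 = 441 - 15 ≡ 20; y = λ·(0 - 20) - 14 ≡ 1. → (20, 1)
8Q: (20, 1) + (15, 10). λ = (10 - 1)/(15 - 20) ≡ 9/24 mod 29. 24⁻¹ ≡ 23 (mod 29), so λ ≡ 4.
  x = λ² - 20 - 15 = 16 - 35 ≡ 10; y = λ·(20 - 10) - 1 ≡ 10. → (10, 10)

(10, 10)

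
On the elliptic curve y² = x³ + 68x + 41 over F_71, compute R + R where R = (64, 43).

tangent at (64, 43): λ = (3·64² + 68)/(2·43) ≡ 2/15. 15⁻¹ ≡ 19 (mod 71) since 15·19 = 285 ≡ 1, so λ ≡ 2·19 ≡ 38.
  x = λ² - 64 - 64 = 1444 - 128 ≡ 38; y = λ·(64 - 38) - 43 ≡ 22. → (38, 22)

(38, 22)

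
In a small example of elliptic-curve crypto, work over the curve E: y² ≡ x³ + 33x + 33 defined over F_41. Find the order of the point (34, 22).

12

2P: tangent at (34, 22): λ = (3·34² + 33)/(2·22) ≡ 16/3. 3⁻¹ ≡ 14 (mod 41), so λ ≡ 16·14 ≡ 19.
  x = λ² - 34 - 34 = 361 - 68 ≡ 6; y = λ·(34 - 6) - 22 ≡ 18. → (6, 18)
3P: (6, 18) + (34, 22). λ = (22 - 18)/(34 - 6) ≡ 4/28 mod 41. 28⁻¹ ≡ 22 (mod 41), so λ ≡ 6.
  x = λ² - 6 - 34 = 36 - 40 ≡ 37; y = λ·(6 - 37) - 18 ≡ 1. → (37, 1)
4P: (37, 1) + (34, 22). λ = (22 - 1)/(34 - 37) ≡ 21/38 mod 41. 38⁻¹ ≡ 27 (mod 41) since 38·27 = 1026 ≡ 1, so λ ≡ 34.
  x = λ² - 37 - 34 = 1156 - 71 ≡ 19; y = λ·(37 - 19) - 1 ≡ 37. → (19, 37)
5P: (19, 37) + (34, 22). λ = (22 - 37)/(34 - 19) ≡ 26/15 mod 41. 15⁻¹ ≡ 11 (mod 41) since 15·11 = 165 ≡ 1, so λ ≡ 40.
  x = λ² - 19 - 34 = 1600 - 53 ≡ 30; y = λ·(19 - 30) - 37 ≡ 15. → (30, 15)
6P: (30, 15) + (34, 22). λ = (22 - 15)/(34 - 30) ≡ 7/4 mod 41. 4⁻¹ ≡ 31 (mod 41), so λ ≡ 12.
  x = λ² - 30 - 34 = 144 - 64 ≡ 39; y = λ·(30 - 39) - 15 ≡ 0. → (39, 0)
7P: (39, 0) + (34, 22). λ = (22 - 0)/(34 - 39) ≡ 22/36 mod 41. 36⁻¹ ≡ 8 (mod 41) since 36·8 = 288 ≡ 1, so λ ≡ 12.
  x = λ² - 39 - 34 = 144 - 73 ≡ 30; y = λ·(39 - 30) - 0 ≡ 26. → (30, 26)
8P: (30, 26) + (34, 22). λ = (22 - 26)/(34 - 30) ≡ 37/4 mod 41. 4⁻¹ ≡ 31 (mod 41) since 4·31 = 124 ≡ 1, so λ ≡ 40.
  x = λ² - 30 - 34 = 1600 - 64 ≡ 19; y = λ·(30 - 19) - 26 ≡ 4. → (19, 4)
9P: (19, 4) + (34, 22). λ = (22 - 4)/(34 - 19) ≡ 18/15 mod 41. 15⁻¹ ≡ 11 (mod 41) since 15·11 = 165 ≡ 1, so λ ≡ 34.
  x = λ² - 19 - 34 = 1156 - 53 ≡ 37; y = λ·(19 - 37) - 4 ≡ 40. → (37, 40)
10P: (37, 40) + (34, 22). λ = (22 - 40)/(34 - 37) ≡ 23/38 mod 41. 38⁻¹ ≡ 27 (mod 41), so λ ≡ 6.
  x = λ² - 37 - 34 = 36 - 71 ≡ 6; y = λ·(37 - 6) - 40 ≡ 23. → (6, 23)
11P: (6, 23) + (34, 22). λ = (22 - 23)/(34 - 6) ≡ 40/28 mod 41. 28⁻¹ ≡ 22 (mod 41), so λ ≡ 19.
  x = λ² - 6 - 34 = 361 - 40 ≡ 34; y = λ·(6 - 34) - 23 ≡ 19. → (34, 19)
12P: (34, 19) + (34, 22): same x and y₁ ≡ -y₂, so the sum is the point at infinity.
12P = the point at infinity, so the order is 12.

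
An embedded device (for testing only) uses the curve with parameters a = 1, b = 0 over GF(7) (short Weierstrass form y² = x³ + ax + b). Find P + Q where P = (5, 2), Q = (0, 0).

(5, 2) + (0, 0). λ = (0 - 2)/(0 - 5) ≡ 5/2 mod 7. 2⁻¹ ≡ 4 (mod 7), so λ ≡ 6.
  x = λ² - 5 - 0 = 36 - 5 ≡ 3; y = λ·(5 - 3) - 2 ≡ 3. → (3, 3)

(3, 3)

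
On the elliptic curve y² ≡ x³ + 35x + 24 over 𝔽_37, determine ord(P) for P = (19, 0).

2

2P: (19, 0) + (19, 0): same x and y₁ ≡ -y₂, so the sum is ∞.
2P = ∞, so the order is 2.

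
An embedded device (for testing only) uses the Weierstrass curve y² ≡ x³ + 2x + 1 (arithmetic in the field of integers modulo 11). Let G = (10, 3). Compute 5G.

Double-and-add on 5 = (101)₂. Start with G = (10, 3) for the leading 1-bit.
double: tangent at (10, 3): λ = (3·10² + 2)/(2·3) ≡ 5/6. 6⁻¹ ≡ 2 (mod 11), so λ ≡ 5·2 ≡ 10.
  x = λ² - 10 - 10 = 100 - 20 ≡ 3; y = λ·(10 - 3) - 3 ≡ 1. → (3, 1)
double: tangent at (3, 1): λ = (3·3² + 2)/(2·1) ≡ 7/2. 2⁻¹ ≡ 6 (mod 11), so λ ≡ 7·6 ≡ 9.
  x = λ² - 3 - 3 = 81 - 6 ≡ 9; y = λ·(3 - 9) - 1 ≡ 0. → (9, 0)
add G: (9, 0) + (10, 3). λ = (3 - 0)/(10 - 9) ≡ 3/1 mod 11. 1⁻¹ ≡ 1 (mod 11), so λ ≡ 3.
  x = λ² - 9 - 10 = 9 - 19 ≡ 1; y = λ·(9 - 1) - 0 ≡ 2. → (1, 2)

(1, 2)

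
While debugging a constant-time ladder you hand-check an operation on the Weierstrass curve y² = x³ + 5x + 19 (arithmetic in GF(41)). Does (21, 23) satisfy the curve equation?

yes

y² = 23² ≡ 37; x³ + 5x + 19 = 9385 ≡ 37 (mod 41). 37 = 37.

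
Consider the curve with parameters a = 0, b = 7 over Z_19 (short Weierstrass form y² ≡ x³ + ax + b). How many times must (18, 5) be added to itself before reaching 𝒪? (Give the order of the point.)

2P: tangent at (18, 5): λ = (3·18² + 0)/(2·5) ≡ 3/10. 10⁻¹ ≡ 2 (mod 19) since 10·2 = 20 ≡ 1, so λ ≡ 3·2 ≡ 6.
  x = λ² - 18 - 18 = 36 - 36 ≡ 0; y = λ·(18 - 0) - 5 ≡ 8. → (0, 8)
3P: (0, 8) + (18, 5). λ = (5 - 8)/(18 - 0) ≡ 16/18 mod 19. 18⁻¹ ≡ 18 (mod 19), so λ ≡ 3.
  x = λ² - 0 - 18 = 9 - 18 ≡ 10; y = λ·(0 - 10) - 8 ≡ 0. → (10, 0)
4P: (10, 0) + (18, 5). λ = (5 - 0)/(18 - 10) ≡ 5/8 mod 19. 8⁻¹ ≡ 12 (mod 19) since 8·12 = 96 ≡ 1, so λ ≡ 3.
  x = λ² - 10 - 18 = 9 - 28 ≡ 0; y = λ·(10 - 0) - 0 ≡ 11. → (0, 11)
5P: (0, 11) + (18, 5). λ = (5 - 11)/(18 - 0) ≡ 13/18 mod 19. 18⁻¹ ≡ 18 (mod 19), so λ ≡ 6.
  x = λ² - 0 - 18 = 36 - 18 ≡ 18; y = λ·(0 - 18) - 11 ≡ 14. → (18, 14)
6P: (18, 14) + (18, 5): same x and y₁ ≡ -y₂, so the sum is 𝒪.
6P = 𝒪, so the order is 6.

6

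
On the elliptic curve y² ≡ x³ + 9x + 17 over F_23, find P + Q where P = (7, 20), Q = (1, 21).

(7, 20) + (1, 21). λ = (21 - 20)/(1 - 7) ≡ 1/17 mod 23. 17⁻¹ ≡ 19 (mod 23), so λ ≡ 19.
  x = λ² - 7 - 1 = 361 - 8 ≡ 8; y = λ·(7 - 8) - 20 ≡ 7. → (8, 7)

(8, 7)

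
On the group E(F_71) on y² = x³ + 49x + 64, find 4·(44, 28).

(0, 8)

Write P = (44, 28).
Repeated addition: build up to 4P.
2P: tangent at (44, 28): λ = (3·44² + 49)/(2·28) ≡ 35/56. 56⁻¹ ≡ 52 (mod 71), so λ ≡ 35·52 ≡ 45.
  x = λ² - 44 - 44 = 2025 - 88 ≡ 20; y = λ·(44 - 20) - 28 ≡ 58. → (20, 58)
3P: (20, 58) + (44, 28). λ = (28 - 58)/(44 - 20) ≡ 41/24 mod 71. 24⁻¹ ≡ 3 (mod 71), so λ ≡ 52.
  x = λ² - 20 - 44 = 2704 - 64 ≡ 13; y = λ·(20 - 13) - 58 ≡ 22. → (13, 22)
4P: (13, 22) + (44, 28). λ = (28 - 22)/(44 - 13) ≡ 6/31 mod 71. 31⁻¹ ≡ 55 (mod 71), so λ ≡ 46.
  x = λ² - 13 - 44 = 2116 - 57 ≡ 0; y = λ·(13 - 0) - 22 ≡ 8. → (0, 8)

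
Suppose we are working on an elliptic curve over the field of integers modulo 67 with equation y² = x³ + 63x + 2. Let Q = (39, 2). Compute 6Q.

Repeated addition: build up to 6Q.
2Q: tangent at (39, 2): λ = (3·39² + 63)/(2·2) ≡ 3/4. 4⁻¹ ≡ 17 (mod 67), so λ ≡ 3·17 ≡ 51.
  x = λ² - 39 - 39 = 2601 - 78 ≡ 44; y = λ·(39 - 44) - 2 ≡ 11. → (44, 11)
3Q: (44, 11) + (39, 2). λ = (2 - 11)/(39 - 44) ≡ 58/62 mod 67. 62⁻¹ ≡ 40 (mod 67), so λ ≡ 42.
  x = λ² - 44 - 39 = 1764 - 83 ≡ 6; y = λ·(44 - 6) - 11 ≡ 44. → (6, 44)
4Q: (6, 44) + (39, 2). λ = (2 - 44)/(39 - 6) ≡ 25/33 mod 67. 33⁻¹ ≡ 65 (mod 67) since 33·65 = 2145 ≡ 1, so λ ≡ 17.
  x = λ² - 6 - 39 = 289 - 45 ≡ 43; y = λ·(6 - 43) - 44 ≡ 64. → (43, 64)
5Q: (43, 64) + (39, 2). λ = (2 - 64)/(39 - 43) ≡ 5/63 mod 67. 63⁻¹ ≡ 50 (mod 67), so λ ≡ 49.
  x = λ² - 43 - 39 = 2401 - 82 ≡ 41; y = λ·(43 - 41) - 64 ≡ 34. → (41, 34)
6Q: (41, 34) + (39, 2). λ = (2 - 34)/(39 - 41) ≡ 35/65 mod 67. 65⁻¹ ≡ 33 (mod 67), so λ ≡ 16.
  x = λ² - 41 - 39 = 256 - 80 ≡ 42; y = λ·(41 - 42) - 34 ≡ 17. → (42, 17)

(42, 17)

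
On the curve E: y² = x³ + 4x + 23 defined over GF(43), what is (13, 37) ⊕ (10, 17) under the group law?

(31, 15)

(13, 37) + (10, 17). λ = (17 - 37)/(10 - 13) ≡ 23/40 mod 43. 40⁻¹ ≡ 14 (mod 43) since 40·14 = 560 ≡ 1, so λ ≡ 21.
  x = λ² - 13 - 10 = 441 - 23 ≡ 31; y = λ·(13 - 31) - 37 ≡ 15. → (31, 15)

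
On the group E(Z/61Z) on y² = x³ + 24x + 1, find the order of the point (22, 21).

2P: tangent at (22, 21): λ = (3·22² + 24)/(2·21) ≡ 12/42. 42⁻¹ ≡ 16 (mod 61) since 42·16 = 672 ≡ 1, so λ ≡ 12·16 ≡ 9.
  x = λ² - 22 - 22 = 81 - 44 ≡ 37; y = λ·(22 - 37) - 21 ≡ 27. → (37, 27)
3P: (37, 27) + (22, 21). λ = (21 - 27)/(22 - 37) ≡ 55/46 mod 61. 46⁻¹ ≡ 4 (mod 61) since 46·4 = 184 ≡ 1, so λ ≡ 37.
  x = λ² - 37 - 22 = 1369 - 59 ≡ 29; y = λ·(37 - 29) - 27 ≡ 25. → (29, 25)
4P: (29, 25) + (22, 21). λ = (21 - 25)/(22 - 29) ≡ 57/54 mod 61. 54⁻¹ ≡ 26 (mod 61), so λ ≡ 18.
  x = λ² - 29 - 22 = 324 - 51 ≡ 29; y = λ·(29 - 29) - 25 ≡ 36. → (29, 36)
5P: (29, 36) + (22, 21). λ = (21 - 36)/(22 - 29) ≡ 46/54 mod 61. 54⁻¹ ≡ 26 (mod 61), so λ ≡ 37.
  x = λ² - 29 - 22 = 1369 - 51 ≡ 37; y = λ·(29 - 37) - 36 ≡ 34. → (37, 34)
6P: (37, 34) + (22, 21). λ = (21 - 34)/(22 - 37) ≡ 48/46 mod 61. 46⁻¹ ≡ 4 (mod 61), so λ ≡ 9.
  x = λ² - 37 - 22 = 81 - 59 ≡ 22; y = λ·(37 - 22) - 34 ≡ 40. → (22, 40)
7P: (22, 40) + (22, 21): same x and y₁ ≡ -y₂, so the sum is ∞.
7P = ∞, so the order is 7.

7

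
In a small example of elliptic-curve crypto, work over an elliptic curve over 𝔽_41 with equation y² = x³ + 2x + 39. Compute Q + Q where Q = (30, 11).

tangent at (30, 11): λ = (3·30² + 2)/(2·11) ≡ 37/22. 22⁻¹ ≡ 28 (mod 41) since 22·28 = 616 ≡ 1, so λ ≡ 37·28 ≡ 11.
  x = λ² - 30 - 30 = 121 - 60 ≡ 20; y = λ·(30 - 20) - 11 ≡ 17. → (20, 17)

(20, 17)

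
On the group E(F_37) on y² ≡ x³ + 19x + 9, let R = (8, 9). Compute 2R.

tangent at (8, 9): λ = (3·8² + 19)/(2·9) ≡ 26/18. 18⁻¹ ≡ 35 (mod 37), so λ ≡ 26·35 ≡ 22.
  x = λ² - 8 - 8 = 484 - 16 ≡ 24; y = λ·(8 - 24) - 9 ≡ 9. → (24, 9)

(24, 9)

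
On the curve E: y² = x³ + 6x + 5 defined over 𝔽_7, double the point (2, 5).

(4, 4)

tangent at (2, 5): λ = (3·2² + 6)/(2·5) ≡ 4/3. 3⁻¹ ≡ 5 (mod 7), so λ ≡ 4·5 ≡ 6.
  x = λ² - 2 - 2 = 36 - 4 ≡ 4; y = λ·(2 - 4) - 5 ≡ 4. → (4, 4)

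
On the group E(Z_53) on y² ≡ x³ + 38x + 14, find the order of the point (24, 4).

2P: tangent at (24, 4): λ = (3·24² + 38)/(2·4) ≡ 17/8. 8⁻¹ ≡ 20 (mod 53), so λ ≡ 17·20 ≡ 22.
  x = λ² - 24 - 24 = 484 - 48 ≡ 12; y = λ·(24 - 12) - 4 ≡ 48. → (12, 48)
3P: (12, 48) + (24, 4). λ = (4 - 48)/(24 - 12) ≡ 9/12 mod 53. 12⁻¹ ≡ 31 (mod 53) since 12·31 = 372 ≡ 1, so λ ≡ 14.
  x = λ² - 12 - 24 = 196 - 36 ≡ 1; y = λ·(12 - 1) - 48 ≡ 0. → (1, 0)
4P: (1, 0) + (24, 4). λ = (4 - 0)/(24 - 1) ≡ 4/23 mod 53. 23⁻¹ ≡ 30 (mod 53), so λ ≡ 14.
  x = λ² - 1 - 24 = 196 - 25 ≡ 12; y = λ·(1 - 12) - 0 ≡ 5. → (12, 5)
5P: (12, 5) + (24, 4). λ = (4 - 5)/(24 - 12) ≡ 52/12 mod 53. 12⁻¹ ≡ 31 (mod 53), so λ ≡ 22.
  x = λ² - 12 - 24 = 484 - 36 ≡ 24; y = λ·(12 - 24) - 5 ≡ 49. → (24, 49)
6P: (24, 49) + (24, 4): same x and y₁ ≡ -y₂, so the sum is ∞.
6P = ∞, so the order is 6.

6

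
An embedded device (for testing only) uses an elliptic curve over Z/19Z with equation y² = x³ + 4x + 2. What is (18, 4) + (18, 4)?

tangent at (18, 4): λ = (3·18² + 4)/(2·4) ≡ 7/8. 8⁻¹ ≡ 12 (mod 19), so λ ≡ 7·12 ≡ 8.
  x = λ² - 18 - 18 = 64 - 36 ≡ 9; y = λ·(18 - 9) - 4 ≡ 11. → (9, 11)

(9, 11)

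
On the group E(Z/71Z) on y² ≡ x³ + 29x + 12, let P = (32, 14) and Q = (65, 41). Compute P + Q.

(32, 14) + (65, 41). λ = (41 - 14)/(65 - 32) ≡ 27/33 mod 71. 33⁻¹ ≡ 28 (mod 71), so λ ≡ 46.
  x = λ² - 32 - 65 = 2116 - 97 ≡ 31; y = λ·(32 - 31) - 14 ≡ 32. → (31, 32)

(31, 32)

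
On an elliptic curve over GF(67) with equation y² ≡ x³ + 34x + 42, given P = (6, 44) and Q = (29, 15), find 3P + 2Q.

First 3P:
Repeated addition: build up to 3P.
2P: tangent at (6, 44): λ = (3·6² + 34)/(2·44) ≡ 8/21. 21⁻¹ ≡ 16 (mod 67), so λ ≡ 8·16 ≡ 61.
  x = λ² - 6 - 6 = 3721 - 12 ≡ 24; y = λ·(6 - 24) - 44 ≡ 64. → (24, 64)
3P: (24, 64) + (6, 44). λ = (44 - 64)/(6 - 24) ≡ 47/49 mod 67. 49⁻¹ ≡ 26 (mod 67), so λ ≡ 16.
  x = λ² - 24 - 6 = 256 - 30 ≡ 25; y = λ·(24 - 25) - 64 ≡ 54. → (25, 54)
3P = (25, 54).
Next 2Q:
Repeated addition: build up to 2Q.
2Q: tangent at (29, 15): λ = (3·29² + 34)/(2·15) ≡ 11/30. 30⁻¹ ≡ 38 (mod 67), so λ ≡ 11·38 ≡ 16.
  x = λ² - 29 - 29 = 256 - 58 ≡ 64; y = λ·(29 - 64) - 15 ≡ 28. → (64, 28)
2Q = (64, 28).
Finally 3P + 2Q:
(25, 54) + (64, 28). λ = (28 - 54)/(64 - 25) ≡ 41/39 mod 67. 39⁻¹ ≡ 55 (mod 67) since 39·55 = 2145 ≡ 1, so λ ≡ 44.
  x = λ² - 25 - 64 = 1936 - 89 ≡ 38; y = λ·(25 - 38) - 54 ≡ 44. → (38, 44)

(38, 44)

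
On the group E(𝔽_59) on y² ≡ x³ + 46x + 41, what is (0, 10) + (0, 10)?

tangent at (0, 10): λ = (3·0² + 46)/(2·10) ≡ 46/20. 20⁻¹ ≡ 3 (mod 59), so λ ≡ 46·3 ≡ 20.
  x = λ² - 0 - 0 = 400 - 0 ≡ 46; y = λ·(0 - 46) - 10 ≡ 14. → (46, 14)

(46, 14)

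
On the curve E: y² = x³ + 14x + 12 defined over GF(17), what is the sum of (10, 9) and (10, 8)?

The two points share x = 10 and their y-coordinates satisfy 9 + 8 ≡ 0 (mod 17), so they are inverses. Their sum is O.

O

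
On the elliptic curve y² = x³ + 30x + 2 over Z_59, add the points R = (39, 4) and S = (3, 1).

(39, 4) + (3, 1). λ = (1 - 4)/(3 - 39) ≡ 56/23 mod 59. 23⁻¹ ≡ 18 (mod 59), so λ ≡ 5.
  x = λ² - 39 - 3 = 25 - 42 ≡ 42; y = λ·(39 - 42) - 4 ≡ 40. → (42, 40)

(42, 40)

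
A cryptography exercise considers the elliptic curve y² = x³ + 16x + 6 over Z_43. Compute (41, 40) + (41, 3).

O

The two points share x = 41 and their y-coordinates satisfy 40 + 3 ≡ 0 (mod 43), so they are inverses. Their sum is ∞.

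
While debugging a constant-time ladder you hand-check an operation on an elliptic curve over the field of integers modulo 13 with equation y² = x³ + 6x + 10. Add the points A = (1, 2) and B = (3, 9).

(5, 10)

(1, 2) + (3, 9). λ = (9 - 2)/(3 - 1) ≡ 7/2 mod 13. 2⁻¹ ≡ 7 (mod 13) since 2·7 = 14 ≡ 1, so λ ≡ 10.
  x = λ² - 1 - 3 = 100 - 4 ≡ 5; y = λ·(1 - 5) - 2 ≡ 10. → (5, 10)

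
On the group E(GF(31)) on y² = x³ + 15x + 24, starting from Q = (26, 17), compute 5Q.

Repeated addition: build up to 5Q.
2Q: tangent at (26, 17): λ = (3·26² + 15)/(2·17) ≡ 28/3. 3⁻¹ ≡ 21 (mod 31) since 3·21 = 63 ≡ 1, so λ ≡ 28·21 ≡ 30.
  x = λ² - 26 - 26 = 900 - 52 ≡ 11; y = λ·(26 - 11) - 17 ≡ 30. → (11, 30)
3Q: (11, 30) + (26, 17). λ = (17 - 30)/(26 - 11) ≡ 18/15 mod 31. 15⁻¹ ≡ 29 (mod 31), so λ ≡ 26.
  x = λ² - 11 - 26 = 676 - 37 ≡ 19; y = λ·(11 - 19) - 30 ≡ 10. → (19, 10)
4Q: (19, 10) + (26, 17). λ = (17 - 10)/(26 - 19) ≡ 7/7 mod 31. 7⁻¹ ≡ 9 (mod 31), so λ ≡ 1.
  x = λ² - 19 - 26 = 1 - 45 ≡ 18; y = λ·(19 - 18) - 10 ≡ 22. → (18, 22)
5Q: (18, 22) + (26, 17). λ = (17 - 22)/(26 - 18) ≡ 26/8 mod 31. 8⁻¹ ≡ 4 (mod 31), so λ ≡ 11.
  x = λ² - 18 - 26 = 121 - 44 ≡ 15; y = λ·(18 - 15) - 22 ≡ 11. → (15, 11)

(15, 11)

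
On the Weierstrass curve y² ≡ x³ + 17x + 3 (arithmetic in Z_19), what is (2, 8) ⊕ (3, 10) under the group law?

(2, 8) + (3, 10). λ = (10 - 8)/(3 - 2) ≡ 2/1 mod 19. 1⁻¹ ≡ 1 (mod 19) since 1·1 = 1 ≡ 1, so λ ≡ 2.
  x = λ² - 2 - 3 = 4 - 5 ≡ 18; y = λ·(2 - 18) - 8 ≡ 17. → (18, 17)

(18, 17)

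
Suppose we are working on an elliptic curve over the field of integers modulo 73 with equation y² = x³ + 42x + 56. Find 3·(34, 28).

(42, 39)

Write Q = (34, 28).
Repeated addition: build up to 3Q.
2Q: tangent at (34, 28): λ = (3·34² + 42)/(2·28) ≡ 6/56. 56⁻¹ ≡ 30 (mod 73), so λ ≡ 6·30 ≡ 34.
  x = λ² - 34 - 34 = 1156 - 68 ≡ 66; y = λ·(34 - 66) - 28 ≡ 52. → (66, 52)
3Q: (66, 52) + (34, 28). λ = (28 - 52)/(34 - 66) ≡ 49/41 mod 73. 41⁻¹ ≡ 57 (mod 73) since 41·57 = 2337 ≡ 1, so λ ≡ 19.
  x = λ² - 66 - 34 = 361 - 100 ≡ 42; y = λ·(66 - 42) - 52 ≡ 39. → (42, 39)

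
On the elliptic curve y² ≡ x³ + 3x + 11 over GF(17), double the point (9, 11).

(7, 16)

tangent at (9, 11): λ = (3·9² + 3)/(2·11) ≡ 8/5. 5⁻¹ ≡ 7 (mod 17) since 5·7 = 35 ≡ 1, so λ ≡ 8·7 ≡ 5.
  x = λ² - 9 - 9 = 25 - 18 ≡ 7; y = λ·(9 - 7) - 11 ≡ 16. → (7, 16)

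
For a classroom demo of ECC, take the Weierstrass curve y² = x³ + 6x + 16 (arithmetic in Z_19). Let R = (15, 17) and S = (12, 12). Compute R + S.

(18, 16)

(15, 17) + (12, 12). λ = (12 - 17)/(12 - 15) ≡ 14/16 mod 19. 16⁻¹ ≡ 6 (mod 19), so λ ≡ 8.
  x = λ² - 15 - 12 = 64 - 27 ≡ 18; y = λ·(15 - 18) - 17 ≡ 16. → (18, 16)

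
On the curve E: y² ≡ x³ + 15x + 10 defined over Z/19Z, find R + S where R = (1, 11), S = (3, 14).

(3, 5)

(1, 11) + (3, 14). λ = (14 - 11)/(3 - 1) ≡ 3/2 mod 19. 2⁻¹ ≡ 10 (mod 19), so λ ≡ 11.
  x = λ² - 1 - 3 = 121 - 4 ≡ 3; y = λ·(1 - 3) - 11 ≡ 5. → (3, 5)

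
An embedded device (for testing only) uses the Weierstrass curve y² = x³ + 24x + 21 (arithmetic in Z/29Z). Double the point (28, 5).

tangent at (28, 5): λ = (3·28² + 24)/(2·5) ≡ 27/10. 10⁻¹ ≡ 3 (mod 29), so λ ≡ 27·3 ≡ 23.
  x = λ² - 28 - 28 = 529 - 56 ≡ 9; y = λ·(28 - 9) - 5 ≡ 26. → (9, 26)

(9, 26)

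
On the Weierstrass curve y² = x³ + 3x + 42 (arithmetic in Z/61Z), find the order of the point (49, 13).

2P: tangent at (49, 13): λ = (3·49² + 3)/(2·13) ≡ 8/26. 26⁻¹ ≡ 54 (mod 61) since 26·54 = 1404 ≡ 1, so λ ≡ 8·54 ≡ 5.
  x = λ² - 49 - 49 = 25 - 98 ≡ 49; y = λ·(49 - 49) - 13 ≡ 48. → (49, 48)
3P: (49, 48) + (49, 13): same x and y₁ ≡ -y₂, so the sum is ∞.
3P = ∞, so the order is 3.

3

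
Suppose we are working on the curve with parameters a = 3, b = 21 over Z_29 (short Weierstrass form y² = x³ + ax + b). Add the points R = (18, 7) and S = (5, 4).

(10, 6)

(18, 7) + (5, 4). λ = (4 - 7)/(5 - 18) ≡ 26/16 mod 29. 16⁻¹ ≡ 20 (mod 29), so λ ≡ 27.
  x = λ² - 18 - 5 = 729 - 23 ≡ 10; y = λ·(18 - 10) - 7 ≡ 6. → (10, 6)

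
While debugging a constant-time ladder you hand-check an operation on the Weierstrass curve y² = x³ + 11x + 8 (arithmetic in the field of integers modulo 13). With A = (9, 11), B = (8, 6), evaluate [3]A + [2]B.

(7, 5)

First 3A:
Repeated addition: build up to 3A.
2A: tangent at (9, 11): λ = (3·9² + 11)/(2·11) ≡ 7/9. 9⁻¹ ≡ 3 (mod 13) since 9·3 = 27 ≡ 1, so λ ≡ 7·3 ≡ 8.
  x = λ² - 9 - 9 = 64 - 18 ≡ 7; y = λ·(9 - 7) - 11 ≡ 5. → (7, 5)
3A: (7, 5) + (9, 11). λ = (11 - 5)/(9 - 7) ≡ 6/2 mod 13. 2⁻¹ ≡ 7 (mod 13), so λ ≡ 3.
  x = λ² - 7 - 9 = 9 - 16 ≡ 6; y = λ·(7 - 6) - 5 ≡ 11. → (6, 11)
3A = (6, 11).
Next 2B:
Repeated addition: build up to 2B.
2B: tangent at (8, 6): λ = (3·8² + 11)/(2·6) ≡ 8/12. 12⁻¹ ≡ 12 (mod 13) since 12·12 = 144 ≡ 1, so λ ≡ 8·12 ≡ 5.
  x = λ² - 8 - 8 = 25 - 16 ≡ 9; y = λ·(8 - 9) - 6 ≡ 2. → (9, 2)
2B = (9, 2).
Finally 3A + 2B:
(6, 11) + (9, 2). λ = (2 - 11)/(9 - 6) ≡ 4/3 mod 13. 3⁻¹ ≡ 9 (mod 13), so λ ≡ 10.
  x = λ² - 6 - 9 = 100 - 15 ≡ 7; y = λ·(6 - 7) - 11 ≡ 5. → (7, 5)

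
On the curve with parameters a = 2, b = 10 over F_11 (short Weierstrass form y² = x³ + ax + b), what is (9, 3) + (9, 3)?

(7, 9)

tangent at (9, 3): λ = (3·9² + 2)/(2·3) ≡ 3/6. 6⁻¹ ≡ 2 (mod 11) since 6·2 = 12 ≡ 1, so λ ≡ 3·2 ≡ 6.
  x = λ² - 9 - 9 = 36 - 18 ≡ 7; y = λ·(9 - 7) - 3 ≡ 9. → (7, 9)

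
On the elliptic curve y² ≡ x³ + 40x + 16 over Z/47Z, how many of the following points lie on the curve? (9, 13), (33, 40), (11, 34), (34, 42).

(9, 13): 13² ≡ 28, rhs ≡ 24 → off.
(33, 40): 40² ≡ 2, rhs ≡ 2 → on.
(11, 34): 34² ≡ 28, rhs ≡ 1 → off.
(34, 42): 42² ≡ 25, rhs ≡ 25 → on.

2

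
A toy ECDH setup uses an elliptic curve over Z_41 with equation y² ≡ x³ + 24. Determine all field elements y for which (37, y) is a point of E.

x³ + 0x + 24 = 50677 ≡ 1 (mod 41).
Square roots of 1 mod 41: 1 and 40 (since 1² = 1 ≡ 1).

1, 40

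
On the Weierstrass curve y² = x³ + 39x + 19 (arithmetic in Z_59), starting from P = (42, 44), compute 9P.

Double-and-add on 9 = (1001)₂. Start with P = (42, 44) for the leading 1-bit.
double: tangent at (42, 44): λ = (3·42² + 39)/(2·44) ≡ 21/29. 29⁻¹ ≡ 57 (mod 59), so λ ≡ 21·57 ≡ 17.
  x = λ² - 42 - 42 = 289 - 84 ≡ 28; y = λ·(42 - 28) - 44 ≡ 17. → (28, 17)
double: tangent at (28, 17): λ = (3·28² + 39)/(2·17) ≡ 31/34. 34⁻¹ ≡ 33 (mod 59) since 34·33 = 1122 ≡ 1, so λ ≡ 31·33 ≡ 20.
  x = λ² - 28 - 28 = 400 - 56 ≡ 49; y = λ·(28 - 49) - 17 ≡ 35. → (49, 35)
double: tangent at (49, 35): λ = (3·49² + 39)/(2·35) ≡ 44/11. 11⁻¹ ≡ 43 (mod 59), so λ ≡ 44·43 ≡ 4.
  x = λ² - 49 - 49 = 16 - 98 ≡ 36; y = λ·(49 - 36) - 35 ≡ 17. → (36, 17)
add P: (36, 17) + (42, 44). λ = (44 - 17)/(42 - 36) ≡ 27/6 mod 59. 6⁻¹ ≡ 10 (mod 59) since 6·10 = 60 ≡ 1, so λ ≡ 34.
  x = λ² - 36 - 42 = 1156 - 78 ≡ 16; y = λ·(36 - 16) - 17 ≡ 14. → (16, 14)

(16, 14)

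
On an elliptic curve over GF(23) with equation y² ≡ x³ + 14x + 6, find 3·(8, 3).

(16, 5)

Write P = (8, 3).
Repeated addition: build up to 3P.
2P: tangent at (8, 3): λ = (3·8² + 14)/(2·3) ≡ 22/6. 6⁻¹ ≡ 4 (mod 23) since 6·4 = 24 ≡ 1, so λ ≡ 22·4 ≡ 19.
  x = λ² - 8 - 8 = 361 - 16 ≡ 0; y = λ·(8 - 0) - 3 ≡ 11. → (0, 11)
3P: (0, 11) + (8, 3). λ = (3 - 11)/(8 - 0) ≡ 15/8 mod 23. 8⁻¹ ≡ 3 (mod 23) since 8·3 = 24 ≡ 1, so λ ≡ 22.
  x = λ² - 0 - 8 = 484 - 8 ≡ 16; y = λ·(0 - 16) - 11 ≡ 5. → (16, 5)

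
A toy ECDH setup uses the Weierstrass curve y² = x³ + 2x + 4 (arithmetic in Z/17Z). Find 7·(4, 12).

Write G = (4, 12).
Double-and-add on 7 = (111)₂. Start with G = (4, 12) for the leading 1-bit.
double: tangent at (4, 12): λ = (3·4² + 2)/(2·12) ≡ 16/7. 7⁻¹ ≡ 5 (mod 17) since 7·5 = 35 ≡ 1, so λ ≡ 16·5 ≡ 12.
  x = λ² - 4 - 4 = 144 - 8 ≡ 0; y = λ·(4 - 0) - 12 ≡ 2. → (0, 2)
add G: (0, 2) + (4, 12). λ = (12 - 2)/(4 - 0) ≡ 10/4 mod 17. 4⁻¹ ≡ 13 (mod 17), so λ ≡ 11.
  x = λ² - 0 - 4 = 121 - 4 ≡ 15; y = λ·(0 - 15) - 2 ≡ 3. → (15, 3)
double: tangent at (15, 3): λ = (3·15² + 2)/(2·3) ≡ 14/6. 6⁻¹ ≡ 3 (mod 17), so λ ≡ 14·3 ≡ 8.
  x = λ² - 15 - 15 = 64 - 30 ≡ 0; y = λ·(15 - 0) - 3 ≡ 15. → (0, 15)
add G: (0, 15) + (4, 12). λ = (12 - 15)/(4 - 0) ≡ 14/4 mod 17. 4⁻¹ ≡ 13 (mod 17), so λ ≡ 12.
  x = λ² - 0 - 4 = 144 - 4 ≡ 4; y = λ·(0 - 4) - 15 ≡ 5. → (4, 5)

(4, 5)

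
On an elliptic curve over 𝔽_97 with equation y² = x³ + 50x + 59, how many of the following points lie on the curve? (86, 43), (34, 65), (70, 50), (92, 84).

2

(86, 43): 43² ≡ 6, rhs ≡ 21 → off.
(34, 65): 65² ≡ 54, rhs ≡ 32 → off.
(70, 50): 50² ≡ 75, rhs ≡ 75 → on.
(92, 84): 84² ≡ 72, rhs ≡ 72 → on.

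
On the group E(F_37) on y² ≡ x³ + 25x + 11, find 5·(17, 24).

Write Q = (17, 24).
Double-and-add on 5 = (101)₂. Start with Q = (17, 24) for the leading 1-bit.
double: tangent at (17, 24): λ = (3·17² + 25)/(2·24) ≡ 4/11. 11⁻¹ ≡ 27 (mod 37) since 11·27 = 297 ≡ 1, so λ ≡ 4·27 ≡ 34.
  x = λ² - 17 - 17 = 1156 - 34 ≡ 12; y = λ·(17 - 12) - 24 ≡ 35. → (12, 35)
double: tangent at (12, 35): λ = (3·12² + 25)/(2·35) ≡ 13/33. 33⁻¹ ≡ 9 (mod 37), so λ ≡ 13·9 ≡ 6.
  x = λ² - 12 - 12 = 36 - 24 ≡ 12; y = λ·(12 - 12) - 35 ≡ 2. → (12, 2)
add Q: (12, 2) + (17, 24). λ = (24 - 2)/(17 - 12) ≡ 22/5 mod 37. 5⁻¹ ≡ 15 (mod 37) since 5·15 = 75 ≡ 1, so λ ≡ 34.
  x = λ² - 12 - 17 = 1156 - 29 ≡ 17; y = λ·(12 - 17) - 2 ≡ 13. → (17, 13)

(17, 13)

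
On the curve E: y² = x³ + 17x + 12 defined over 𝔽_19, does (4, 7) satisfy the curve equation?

yes

y² = 7² ≡ 11; x³ + 17x + 12 = 144 ≡ 11 (mod 19). 11 = 11.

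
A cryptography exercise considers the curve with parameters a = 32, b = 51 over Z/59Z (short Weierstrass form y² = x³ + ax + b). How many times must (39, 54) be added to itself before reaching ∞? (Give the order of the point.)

5

2P: tangent at (39, 54): λ = (3·39² + 32)/(2·54) ≡ 52/49. 49⁻¹ ≡ 53 (mod 59), so λ ≡ 52·53 ≡ 42.
  x = λ² - 39 - 39 = 1764 - 78 ≡ 34; y = λ·(39 - 34) - 54 ≡ 38. → (34, 38)
3P: (34, 38) + (39, 54). λ = (54 - 38)/(39 - 34) ≡ 16/5 mod 59. 5⁻¹ ≡ 12 (mod 59) since 5·12 = 60 ≡ 1, so λ ≡ 15.
  x = λ² - 34 - 39 = 225 - 73 ≡ 34; y = λ·(34 - 34) - 38 ≡ 21. → (34, 21)
4P: (34, 21) + (39, 54). λ = (54 - 21)/(39 - 34) ≡ 33/5 mod 59. 5⁻¹ ≡ 12 (mod 59), so λ ≡ 42.
  x = λ² - 34 - 39 = 1764 - 73 ≡ 39; y = λ·(34 - 39) - 21 ≡ 5. → (39, 5)
5P: (39, 5) + (39, 54): same x and y₁ ≡ -y₂, so the sum is ∞.
5P = ∞, so the order is 5.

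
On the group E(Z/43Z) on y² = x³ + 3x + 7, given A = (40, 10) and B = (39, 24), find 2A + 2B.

(34, 5)

First 2A:
Repeated addition: build up to 2A.
2A: tangent at (40, 10): λ = (3·40² + 3)/(2·10) ≡ 30/20. 20⁻¹ ≡ 28 (mod 43), so λ ≡ 30·28 ≡ 23.
  x = λ² - 40 - 40 = 529 - 80 ≡ 19; y = λ·(40 - 19) - 10 ≡ 0. → (19, 0)
2A = (19, 0).
Next 2B:
Repeated addition: build up to 2B.
2B: tangent at (39, 24): λ = (3·39² + 3)/(2·24) ≡ 8/5. 5⁻¹ ≡ 26 (mod 43), so λ ≡ 8·26 ≡ 36.
  x = λ² - 39 - 39 = 1296 - 78 ≡ 14; y = λ·(39 - 14) - 24 ≡ 16. → (14, 16)
2B = (14, 16).
Finally 2A + 2B:
(19, 0) + (14, 16). λ = (16 - 0)/(14 - 19) ≡ 16/38 mod 43. 38⁻¹ ≡ 17 (mod 43) since 38·17 = 646 ≡ 1, so λ ≡ 14.
  x = λ² - 19 - 14 = 196 - 33 ≡ 34; y = λ·(19 - 34) - 0 ≡ 5. → (34, 5)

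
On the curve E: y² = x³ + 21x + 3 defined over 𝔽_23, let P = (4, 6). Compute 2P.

tangent at (4, 6): λ = (3·4² + 21)/(2·6) ≡ 0/12. 12⁻¹ ≡ 2 (mod 23), so λ ≡ 0·2 ≡ 0.
  x = λ² - 4 - 4 = 0 - 8 ≡ 15; y = λ·(4 - 15) - 6 ≡ 17. → (15, 17)

(15, 17)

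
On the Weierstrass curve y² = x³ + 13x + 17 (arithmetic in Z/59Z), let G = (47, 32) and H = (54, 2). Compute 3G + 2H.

(10, 47)

First 3G:
Repeated addition: build up to 3G.
2G: tangent at (47, 32): λ = (3·47² + 13)/(2·32) ≡ 32/5. 5⁻¹ ≡ 12 (mod 59) since 5·12 = 60 ≡ 1, so λ ≡ 32·12 ≡ 30.
  x = λ² - 47 - 47 = 900 - 94 ≡ 39; y = λ·(47 - 39) - 32 ≡ 31. → (39, 31)
3G: (39, 31) + (47, 32). λ = (32 - 31)/(47 - 39) ≡ 1/8 mod 59. 8⁻¹ ≡ 37 (mod 59), so λ ≡ 37.
  x = λ² - 39 - 47 = 1369 - 86 ≡ 44; y = λ·(39 - 44) - 31 ≡ 20. → (44, 20)
3G = (44, 20).
Next 2H:
Repeated addition: build up to 2H.
2H: tangent at (54, 2): λ = (3·54² + 13)/(2·2) ≡ 29/4. 4⁻¹ ≡ 15 (mod 59) since 4·15 = 60 ≡ 1, so λ ≡ 29·15 ≡ 22.
  x = λ² - 54 - 54 = 484 - 108 ≡ 22; y = λ·(54 - 22) - 2 ≡ 53. → (22, 53)
2H = (22, 53).
Finally 3G + 2H:
(44, 20) + (22, 53). λ = (53 - 20)/(22 - 44) ≡ 33/37 mod 59. 37⁻¹ ≡ 8 (mod 59), so λ ≡ 28.
  x = λ² - 44 - 22 = 784 - 66 ≡ 10; y = λ·(44 - 10) - 20 ≡ 47. → (10, 47)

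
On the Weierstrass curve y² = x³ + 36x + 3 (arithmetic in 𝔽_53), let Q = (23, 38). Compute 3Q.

(42, 5)

Repeated addition: build up to 3Q.
2Q: tangent at (23, 38): λ = (3·23² + 36)/(2·38) ≡ 33/23. 23⁻¹ ≡ 30 (mod 53), so λ ≡ 33·30 ≡ 36.
  x = λ² - 23 - 23 = 1296 - 46 ≡ 31; y = λ·(23 - 31) - 38 ≡ 45. → (31, 45)
3Q: (31, 45) + (23, 38). λ = (38 - 45)/(23 - 31) ≡ 46/45 mod 53. 45⁻¹ ≡ 33 (mod 53), so λ ≡ 34.
  x = λ² - 31 - 23 = 1156 - 54 ≡ 42; y = λ·(31 - 42) - 45 ≡ 5. → (42, 5)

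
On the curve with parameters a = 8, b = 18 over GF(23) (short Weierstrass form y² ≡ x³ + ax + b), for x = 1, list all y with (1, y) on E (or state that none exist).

x³ + 8x + 18 = 27 ≡ 4 (mod 23).
Square roots of 4 mod 23: 2 and 21 (since 2² = 4 ≡ 4).

2, 21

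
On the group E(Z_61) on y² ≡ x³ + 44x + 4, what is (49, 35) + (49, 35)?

(19, 47)

tangent at (49, 35): λ = (3·49² + 44)/(2·35) ≡ 49/9. 9⁻¹ ≡ 34 (mod 61), so λ ≡ 49·34 ≡ 19.
  x = λ² - 49 - 49 = 361 - 98 ≡ 19; y = λ·(49 - 19) - 35 ≡ 47. → (19, 47)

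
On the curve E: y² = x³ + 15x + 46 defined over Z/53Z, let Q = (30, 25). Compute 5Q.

Double-and-add on 5 = (101)₂. Start with Q = (30, 25) for the leading 1-bit.
double: tangent at (30, 25): λ = (3·30² + 15)/(2·25) ≡ 12/50. 50⁻¹ ≡ 35 (mod 53) since 50·35 = 1750 ≡ 1, so λ ≡ 12·35 ≡ 49.
  x = λ² - 30 - 30 = 2401 - 60 ≡ 9; y = λ·(30 - 9) - 25 ≡ 50. → (9, 50)
double: tangent at (9, 50): λ = (3·9² + 15)/(2·50) ≡ 46/47. 47⁻¹ ≡ 44 (mod 53), so λ ≡ 46·44 ≡ 10.
  x = λ² - 9 - 9 = 100 - 18 ≡ 29; y = λ·(9 - 29) - 50 ≡ 15. → (29, 15)
add Q: (29, 15) + (30, 25). λ = (25 - 15)/(30 - 29) ≡ 10/1 mod 53. 1⁻¹ ≡ 1 (mod 53), so λ ≡ 10.
  x = λ² - 29 - 30 = 100 - 59 ≡ 41; y = λ·(29 - 41) - 15 ≡ 24. → (41, 24)

(41, 24)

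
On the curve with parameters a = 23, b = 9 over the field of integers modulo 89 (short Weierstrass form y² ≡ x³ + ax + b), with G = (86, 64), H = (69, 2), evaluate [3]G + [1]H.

First 3G:
Repeated addition: build up to 3G.
2G: tangent at (86, 64): λ = (3·86² + 23)/(2·64) ≡ 50/39. 39⁻¹ ≡ 16 (mod 89), so λ ≡ 50·16 ≡ 88.
  x = λ² - 86 - 86 = 7744 - 172 ≡ 7; y = λ·(86 - 7) - 64 ≡ 35. → (7, 35)
3G: (7, 35) + (86, 64). λ = (64 - 35)/(86 - 7) ≡ 29/79 mod 89. 79⁻¹ ≡ 80 (mod 89), so λ ≡ 6.
  x = λ² - 7 - 86 = 36 - 93 ≡ 32; y = λ·(7 - 32) - 35 ≡ 82. → (32, 82)
3G = (32, 82).
Finally 3G + H:
(32, 82) + (69, 2). λ = (2 - 82)/(69 - 32) ≡ 9/37 mod 89. 37⁻¹ ≡ 77 (mod 89), so λ ≡ 70.
  x = λ² - 32 - 69 = 4900 - 101 ≡ 82; y = λ·(32 - 82) - 82 ≡ 67. → (82, 67)

(82, 67)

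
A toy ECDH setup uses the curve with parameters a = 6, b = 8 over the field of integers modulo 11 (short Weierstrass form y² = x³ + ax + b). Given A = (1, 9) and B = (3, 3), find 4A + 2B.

(3, 8)

First 4A:
Double-and-add on 4 = (100)₂. Start with A = (1, 9) for the leading 1-bit.
double: tangent at (1, 9): λ = (3·1² + 6)/(2·9) ≡ 9/7. 7⁻¹ ≡ 8 (mod 11) since 7·8 = 56 ≡ 1, so λ ≡ 9·8 ≡ 6.
  x = λ² - 1 - 1 = 36 - 2 ≡ 1; y = λ·(1 - 1) - 9 ≡ 2. → (1, 2)
double: tangent at (1, 2): λ = (3·1² + 6)/(2·2) ≡ 9/4. 4⁻¹ ≡ 3 (mod 11), so λ ≡ 9·3 ≡ 5.
  x = λ² - 1 - 1 = 25 - 2 ≡ 1; y = λ·(1 - 1) - 2 ≡ 9. → (1, 9)
4A = (1, 9).
Next 2B:
Repeated addition: build up to 2B.
2B: tangent at (3, 3): λ = (3·3² + 6)/(2·3) ≡ 0/6. 6⁻¹ ≡ 2 (mod 11), so λ ≡ 0·2 ≡ 0.
  x = λ² - 3 - 3 = 0 - 6 ≡ 5; y = λ·(3 - 5) - 3 ≡ 8. → (5, 8)
2B = (5, 8).
Finally 4A + 2B:
(1, 9) + (5, 8). λ = (8 - 9)/(5 - 1) ≡ 10/4 mod 11. 4⁻¹ ≡ 3 (mod 11) since 4·3 = 12 ≡ 1, so λ ≡ 8.
  x = λ² - 1 - 5 = 64 - 6 ≡ 3; y = λ·(1 - 3) - 9 ≡ 8. → (3, 8)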